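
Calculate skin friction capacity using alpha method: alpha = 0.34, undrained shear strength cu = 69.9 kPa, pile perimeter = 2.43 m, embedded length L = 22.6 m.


Using Qs = alpha * cu * perimeter * L
Qs = 0.34 * 69.9 * 2.43 * 22.6
Qs = 1305.18 kN


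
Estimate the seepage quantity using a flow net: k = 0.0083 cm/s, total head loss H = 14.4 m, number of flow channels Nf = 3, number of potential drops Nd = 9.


Result: 0.0003984 m^3/s per m

Derivation:
Convert k to m/s for unit consistency with H:
k = 0.0083 cm/s = 0.0083 / 100 m/s = 8.3e-05 m/s
Using q = k * H * Nf / Nd
Nf / Nd = 3 / 9 = 0.3333
q = 8.3e-05 * 14.4 * 0.3333
q = 0.0003984 m^3/s per m


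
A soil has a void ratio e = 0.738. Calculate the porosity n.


Using the relation n = e / (1 + e)
n = 0.738 / (1 + 0.738)
n = 0.738 / 1.738
n = 0.4246


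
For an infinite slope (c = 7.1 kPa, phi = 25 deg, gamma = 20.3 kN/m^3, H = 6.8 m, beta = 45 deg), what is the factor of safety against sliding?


Using Fs = c / (gamma*H*sin(beta)*cos(beta)) + tan(phi)/tan(beta)
Cohesion contribution = 7.1 / (20.3*6.8*sin(45)*cos(45))
Cohesion contribution = 0.102869
Friction contribution = tan(25)/tan(45) = 0.466308
Fs = 0.102869 + 0.466308
Fs = 0.569


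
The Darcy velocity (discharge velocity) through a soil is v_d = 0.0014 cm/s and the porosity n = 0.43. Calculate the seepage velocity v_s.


Using v_s = v_d / n
v_s = 0.0014 / 0.43
v_s = 0.00326 cm/s


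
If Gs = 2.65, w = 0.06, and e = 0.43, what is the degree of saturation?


Using S = Gs * w / e
S = 2.65 * 0.06 / 0.43
S = 0.3698


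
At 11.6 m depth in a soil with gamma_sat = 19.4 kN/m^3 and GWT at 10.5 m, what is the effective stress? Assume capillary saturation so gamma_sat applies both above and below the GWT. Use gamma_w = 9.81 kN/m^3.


Result: 214.25 kPa

Derivation:
Total stress = gamma_sat * depth
sigma = 19.4 * 11.6 = 225.04 kPa
Pore water pressure u = gamma_w * (depth - d_wt)
u = 9.81 * (11.6 - 10.5) = 10.791 kPa
Effective stress = sigma - u
sigma' = 225.04 - 10.791 = 214.25 kPa


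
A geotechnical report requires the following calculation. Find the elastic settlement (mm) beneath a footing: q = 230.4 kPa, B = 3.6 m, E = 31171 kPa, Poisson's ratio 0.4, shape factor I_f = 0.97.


Result: 21.681 mm

Derivation:
Using Se = q * B * (1 - nu^2) * I_f / E
1 - nu^2 = 1 - 0.4^2 = 0.84
Se = 230.4 * 3.6 * 0.84 * 0.97 / 31171
Se = 0.021681 m
Convert to mm: Se = 0.021681 * 1000 = 21.681 mm


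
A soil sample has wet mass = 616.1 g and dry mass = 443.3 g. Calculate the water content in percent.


Using w = (m_wet - m_dry) / m_dry * 100
m_wet - m_dry = 616.1 - 443.3 = 172.8 g
w = 172.8 / 443.3 * 100
w = 38.98 %


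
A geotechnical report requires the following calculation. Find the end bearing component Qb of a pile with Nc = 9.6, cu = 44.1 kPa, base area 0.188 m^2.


Result: 79.59 kN

Derivation:
Using Qb = Nc * cu * Ab
Qb = 9.6 * 44.1 * 0.188
Qb = 79.59 kN


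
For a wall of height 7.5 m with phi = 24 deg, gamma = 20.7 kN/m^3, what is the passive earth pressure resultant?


Compute passive earth pressure coefficient:
Kp = tan^2(45 + phi/2) = tan^2(57.0) = 2.371184
Compute passive force:
Pp = 0.5 * Kp * gamma * H^2
Pp = 0.5 * 2.371184 * 20.7 * 7.5^2
Pp = 1380.47 kN/m


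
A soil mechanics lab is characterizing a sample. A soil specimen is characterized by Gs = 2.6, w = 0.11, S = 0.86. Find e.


Result: 0.3326

Derivation:
Using the relation e = Gs * w / S
e = 2.6 * 0.11 / 0.86
e = 0.3326


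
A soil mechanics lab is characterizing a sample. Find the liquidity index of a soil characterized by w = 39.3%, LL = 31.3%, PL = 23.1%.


First compute the plasticity index:
PI = LL - PL = 31.3 - 23.1 = 8.2
Then compute the liquidity index:
LI = (w - PL) / PI
LI = (39.3 - 23.1) / 8.2
LI = 1.976


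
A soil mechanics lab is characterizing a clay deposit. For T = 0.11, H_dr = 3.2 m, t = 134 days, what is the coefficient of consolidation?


Using cv = T * H_dr^2 / t
H_dr^2 = 3.2^2 = 10.24
cv = 0.11 * 10.24 / 134
cv = 0.00841 m^2/day


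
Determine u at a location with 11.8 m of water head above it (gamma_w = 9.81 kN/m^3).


Result: 115.76 kPa

Derivation:
Using u = gamma_w * h_w
u = 9.81 * 11.8
u = 115.76 kPa


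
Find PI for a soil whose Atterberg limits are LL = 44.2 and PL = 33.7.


Result: 10.5

Derivation:
Using PI = LL - PL
PI = 44.2 - 33.7
PI = 10.5


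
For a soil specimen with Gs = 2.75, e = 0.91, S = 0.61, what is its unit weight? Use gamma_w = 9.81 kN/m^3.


Using gamma = gamma_w * (Gs + S*e) / (1 + e)
Numerator: Gs + S*e = 2.75 + 0.61*0.91 = 3.3051
Denominator: 1 + e = 1 + 0.91 = 1.91
gamma = 9.81 * 3.3051 / 1.91
gamma = 16.975 kN/m^3


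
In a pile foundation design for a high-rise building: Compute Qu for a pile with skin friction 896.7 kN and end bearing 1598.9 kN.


Using Qu = Qf + Qb
Qu = 896.7 + 1598.9
Qu = 2495.6 kN


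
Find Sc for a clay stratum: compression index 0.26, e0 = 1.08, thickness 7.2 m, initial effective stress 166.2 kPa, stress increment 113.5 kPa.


Using Sc = Cc * H / (1 + e0) * log10((sigma0 + delta_sigma) / sigma0)
Stress ratio = (166.2 + 113.5) / 166.2 = 1.68291
log10(1.68291) = 0.226061
Cc * H / (1 + e0) = 0.26 * 7.2 / (1 + 1.08) = 0.9
Sc = 0.9 * 0.226061
Sc = 0.2035 m


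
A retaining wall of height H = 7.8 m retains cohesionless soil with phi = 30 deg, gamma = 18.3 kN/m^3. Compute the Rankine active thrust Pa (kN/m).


Result: 185.56 kN/m

Derivation:
Compute active earth pressure coefficient:
Ka = tan^2(45 - phi/2) = tan^2(30.0) = 0.333333
Compute active force:
Pa = 0.5 * Ka * gamma * H^2
Pa = 0.5 * 0.333333 * 18.3 * 7.8^2
Pa = 185.56 kN/m


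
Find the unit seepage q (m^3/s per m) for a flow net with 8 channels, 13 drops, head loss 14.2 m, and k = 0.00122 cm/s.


Convert k to m/s for unit consistency with H:
k = 0.00122 cm/s = 0.00122 / 100 m/s = 1.22e-05 m/s
Using q = k * H * Nf / Nd
Nf / Nd = 8 / 13 = 0.6154
q = 1.22e-05 * 14.2 * 0.6154
q = 0.0001066 m^3/s per m


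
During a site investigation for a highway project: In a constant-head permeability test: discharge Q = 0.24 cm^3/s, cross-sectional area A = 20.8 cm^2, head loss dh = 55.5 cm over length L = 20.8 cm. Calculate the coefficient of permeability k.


Compute hydraulic gradient:
i = dh / L = 55.5 / 20.8 = 2.66827
Then apply Darcy's law:
k = Q / (A * i)
k = 0.24 / (20.8 * 2.66827)
k = 0.24 / 55.5
k = 0.004324 cm/s


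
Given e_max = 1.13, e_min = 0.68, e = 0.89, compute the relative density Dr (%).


Using Dr = (e_max - e) / (e_max - e_min) * 100
e_max - e = 1.13 - 0.89 = 0.24
e_max - e_min = 1.13 - 0.68 = 0.45
Dr = 0.24 / 0.45 * 100
Dr = 53.33 %


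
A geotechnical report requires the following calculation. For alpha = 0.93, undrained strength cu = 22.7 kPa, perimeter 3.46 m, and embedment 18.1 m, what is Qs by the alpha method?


Result: 1322.1 kN

Derivation:
Using Qs = alpha * cu * perimeter * L
Qs = 0.93 * 22.7 * 3.46 * 18.1
Qs = 1322.1 kN


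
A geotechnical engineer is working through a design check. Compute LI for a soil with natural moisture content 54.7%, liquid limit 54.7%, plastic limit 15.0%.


First compute the plasticity index:
PI = LL - PL = 54.7 - 15.0 = 39.7
Then compute the liquidity index:
LI = (w - PL) / PI
LI = (54.7 - 15.0) / 39.7
LI = 1.0


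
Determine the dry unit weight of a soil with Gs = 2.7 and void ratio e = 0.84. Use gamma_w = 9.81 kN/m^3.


Result: 14.395 kN/m^3

Derivation:
Using gamma_d = Gs * gamma_w / (1 + e)
gamma_d = 2.7 * 9.81 / (1 + 0.84)
gamma_d = 2.7 * 9.81 / 1.84
gamma_d = 14.395 kN/m^3


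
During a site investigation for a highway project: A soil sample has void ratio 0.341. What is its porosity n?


Result: 0.2543

Derivation:
Using the relation n = e / (1 + e)
n = 0.341 / (1 + 0.341)
n = 0.341 / 1.341
n = 0.2543


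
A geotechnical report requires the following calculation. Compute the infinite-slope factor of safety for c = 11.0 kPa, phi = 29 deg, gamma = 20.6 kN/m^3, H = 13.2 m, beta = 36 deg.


Result: 0.848

Derivation:
Using Fs = c / (gamma*H*sin(beta)*cos(beta)) + tan(phi)/tan(beta)
Cohesion contribution = 11.0 / (20.6*13.2*sin(36)*cos(36))
Cohesion contribution = 0.0850698
Friction contribution = tan(29)/tan(36) = 0.762941
Fs = 0.0850698 + 0.762941
Fs = 0.848


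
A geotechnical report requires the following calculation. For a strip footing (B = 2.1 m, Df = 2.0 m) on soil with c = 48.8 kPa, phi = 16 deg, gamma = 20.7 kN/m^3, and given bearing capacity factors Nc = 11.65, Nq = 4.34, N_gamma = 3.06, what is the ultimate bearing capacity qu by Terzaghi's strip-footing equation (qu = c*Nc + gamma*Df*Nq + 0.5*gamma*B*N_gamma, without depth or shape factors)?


Compute qu = c*Nc + gamma*Df*Nq + 0.5*gamma*B*N_gamma
Term 1: 48.8 * 11.65 = 568.52
Term 2: 20.7 * 2.0 * 4.34 = 179.676
Term 3: 0.5 * 20.7 * 2.1 * 3.06 = 66.5091
qu = 568.52 + 179.676 + 66.5091
qu = 814.71 kPa


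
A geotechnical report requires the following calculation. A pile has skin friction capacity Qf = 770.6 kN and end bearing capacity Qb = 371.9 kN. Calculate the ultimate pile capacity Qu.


Using Qu = Qf + Qb
Qu = 770.6 + 371.9
Qu = 1142.5 kN


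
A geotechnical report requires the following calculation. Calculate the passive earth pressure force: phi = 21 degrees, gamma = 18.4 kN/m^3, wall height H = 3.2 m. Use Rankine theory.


Result: 199.44 kN/m

Derivation:
Compute passive earth pressure coefficient:
Kp = tan^2(45 + phi/2) = tan^2(55.5) = 2.117051
Compute passive force:
Pp = 0.5 * Kp * gamma * H^2
Pp = 0.5 * 2.117051 * 18.4 * 3.2^2
Pp = 199.44 kN/m


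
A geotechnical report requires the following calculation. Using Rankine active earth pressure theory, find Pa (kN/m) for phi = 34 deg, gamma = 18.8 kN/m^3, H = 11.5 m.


Result: 351.46 kN/m

Derivation:
Compute active earth pressure coefficient:
Ka = tan^2(45 - phi/2) = tan^2(28.0) = 0.282715
Compute active force:
Pa = 0.5 * Ka * gamma * H^2
Pa = 0.5 * 0.282715 * 18.8 * 11.5^2
Pa = 351.46 kN/m


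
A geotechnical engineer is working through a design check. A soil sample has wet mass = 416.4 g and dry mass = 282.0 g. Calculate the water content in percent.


Using w = (m_wet - m_dry) / m_dry * 100
m_wet - m_dry = 416.4 - 282.0 = 134.4 g
w = 134.4 / 282.0 * 100
w = 47.66 %


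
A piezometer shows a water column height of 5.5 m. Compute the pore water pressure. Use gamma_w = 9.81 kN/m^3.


Result: 53.96 kPa

Derivation:
Using u = gamma_w * h_w
u = 9.81 * 5.5
u = 53.96 kPa


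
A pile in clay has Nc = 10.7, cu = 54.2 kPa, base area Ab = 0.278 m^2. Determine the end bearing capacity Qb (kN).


Result: 161.22 kN

Derivation:
Using Qb = Nc * cu * Ab
Qb = 10.7 * 54.2 * 0.278
Qb = 161.22 kN


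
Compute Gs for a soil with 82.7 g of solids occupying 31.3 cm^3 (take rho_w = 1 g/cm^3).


Using Gs = m_s / (V_s * rho_w)
Since rho_w = 1 g/cm^3:
Gs = 82.7 / 31.3
Gs = 2.642


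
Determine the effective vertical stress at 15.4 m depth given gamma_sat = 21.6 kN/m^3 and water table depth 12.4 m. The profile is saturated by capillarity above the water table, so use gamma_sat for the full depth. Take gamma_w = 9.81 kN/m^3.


Result: 303.21 kPa

Derivation:
Total stress = gamma_sat * depth
sigma = 21.6 * 15.4 = 332.64 kPa
Pore water pressure u = gamma_w * (depth - d_wt)
u = 9.81 * (15.4 - 12.4) = 29.43 kPa
Effective stress = sigma - u
sigma' = 332.64 - 29.43 = 303.21 kPa


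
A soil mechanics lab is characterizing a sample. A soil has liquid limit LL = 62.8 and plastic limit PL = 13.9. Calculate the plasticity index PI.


Using PI = LL - PL
PI = 62.8 - 13.9
PI = 48.9


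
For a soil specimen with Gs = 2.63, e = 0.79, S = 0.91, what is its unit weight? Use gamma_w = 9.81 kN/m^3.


Using gamma = gamma_w * (Gs + S*e) / (1 + e)
Numerator: Gs + S*e = 2.63 + 0.91*0.79 = 3.3489
Denominator: 1 + e = 1 + 0.79 = 1.79
gamma = 9.81 * 3.3489 / 1.79
gamma = 18.353 kN/m^3


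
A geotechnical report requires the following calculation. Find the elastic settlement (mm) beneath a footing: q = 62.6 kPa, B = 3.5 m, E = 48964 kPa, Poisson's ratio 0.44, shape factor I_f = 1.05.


Result: 3.789 mm

Derivation:
Using Se = q * B * (1 - nu^2) * I_f / E
1 - nu^2 = 1 - 0.44^2 = 0.8064
Se = 62.6 * 3.5 * 0.8064 * 1.05 / 48964
Se = 0.003789 m
Convert to mm: Se = 0.003789 * 1000 = 3.789 mm


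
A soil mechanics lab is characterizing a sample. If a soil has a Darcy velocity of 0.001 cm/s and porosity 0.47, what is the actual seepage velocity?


Using v_s = v_d / n
v_s = 0.001 / 0.47
v_s = 0.00213 cm/s


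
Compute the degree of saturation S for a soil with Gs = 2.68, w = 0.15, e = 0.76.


Using S = Gs * w / e
S = 2.68 * 0.15 / 0.76
S = 0.5289


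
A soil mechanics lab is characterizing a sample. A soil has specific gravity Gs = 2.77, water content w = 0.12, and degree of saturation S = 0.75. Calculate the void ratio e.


Using the relation e = Gs * w / S
e = 2.77 * 0.12 / 0.75
e = 0.4432


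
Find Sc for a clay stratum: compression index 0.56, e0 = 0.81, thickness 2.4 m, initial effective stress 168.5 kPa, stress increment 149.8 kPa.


Result: 0.2051 m

Derivation:
Using Sc = Cc * H / (1 + e0) * log10((sigma0 + delta_sigma) / sigma0)
Stress ratio = (168.5 + 149.8) / 168.5 = 1.88902
log10(1.88902) = 0.276237
Cc * H / (1 + e0) = 0.56 * 2.4 / (1 + 0.81) = 0.742541
Sc = 0.742541 * 0.276237
Sc = 0.2051 m


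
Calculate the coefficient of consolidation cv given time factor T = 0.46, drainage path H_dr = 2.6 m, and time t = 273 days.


Result: 0.01139 m^2/day

Derivation:
Using cv = T * H_dr^2 / t
H_dr^2 = 2.6^2 = 6.76
cv = 0.46 * 6.76 / 273
cv = 0.01139 m^2/day


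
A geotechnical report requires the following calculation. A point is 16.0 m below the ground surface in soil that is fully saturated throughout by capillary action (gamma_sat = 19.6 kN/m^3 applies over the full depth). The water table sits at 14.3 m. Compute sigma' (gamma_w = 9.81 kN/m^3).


Result: 296.92 kPa

Derivation:
Total stress = gamma_sat * depth
sigma = 19.6 * 16.0 = 313.6 kPa
Pore water pressure u = gamma_w * (depth - d_wt)
u = 9.81 * (16.0 - 14.3) = 16.677 kPa
Effective stress = sigma - u
sigma' = 313.6 - 16.677 = 296.92 kPa


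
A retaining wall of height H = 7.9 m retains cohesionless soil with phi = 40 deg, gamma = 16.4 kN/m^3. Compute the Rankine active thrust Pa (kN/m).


Result: 111.28 kN/m

Derivation:
Compute active earth pressure coefficient:
Ka = tan^2(45 - phi/2) = tan^2(25.0) = 0.217443
Compute active force:
Pa = 0.5 * Ka * gamma * H^2
Pa = 0.5 * 0.217443 * 16.4 * 7.9^2
Pa = 111.28 kN/m


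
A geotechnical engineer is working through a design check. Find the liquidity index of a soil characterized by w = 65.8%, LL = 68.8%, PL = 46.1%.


First compute the plasticity index:
PI = LL - PL = 68.8 - 46.1 = 22.7
Then compute the liquidity index:
LI = (w - PL) / PI
LI = (65.8 - 46.1) / 22.7
LI = 0.868


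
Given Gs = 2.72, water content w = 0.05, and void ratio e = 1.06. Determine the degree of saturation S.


Using S = Gs * w / e
S = 2.72 * 0.05 / 1.06
S = 0.1283


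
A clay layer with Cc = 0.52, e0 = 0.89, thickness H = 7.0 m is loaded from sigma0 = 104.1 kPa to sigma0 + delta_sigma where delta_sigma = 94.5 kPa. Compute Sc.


Result: 0.5403 m

Derivation:
Using Sc = Cc * H / (1 + e0) * log10((sigma0 + delta_sigma) / sigma0)
Stress ratio = (104.1 + 94.5) / 104.1 = 1.90778
log10(1.90778) = 0.280529
Cc * H / (1 + e0) = 0.52 * 7.0 / (1 + 0.89) = 1.92593
Sc = 1.92593 * 0.280529
Sc = 0.5403 m


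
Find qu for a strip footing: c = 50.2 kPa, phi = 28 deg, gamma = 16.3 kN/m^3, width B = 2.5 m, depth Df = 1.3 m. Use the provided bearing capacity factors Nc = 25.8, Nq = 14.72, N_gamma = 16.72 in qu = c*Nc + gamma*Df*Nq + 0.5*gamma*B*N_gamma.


Result: 1947.75 kPa

Derivation:
Compute qu = c*Nc + gamma*Df*Nq + 0.5*gamma*B*N_gamma
Term 1: 50.2 * 25.8 = 1295.16
Term 2: 16.3 * 1.3 * 14.72 = 311.9168
Term 3: 0.5 * 16.3 * 2.5 * 16.72 = 340.67
qu = 1295.16 + 311.9168 + 340.67
qu = 1947.75 kPa


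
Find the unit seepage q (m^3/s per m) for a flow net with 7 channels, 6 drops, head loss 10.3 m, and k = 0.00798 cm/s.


Convert k to m/s for unit consistency with H:
k = 0.00798 cm/s = 0.00798 / 100 m/s = 7.98e-05 m/s
Using q = k * H * Nf / Nd
Nf / Nd = 7 / 6 = 1.1667
q = 7.98e-05 * 10.3 * 1.1667
q = 0.0009589 m^3/s per m


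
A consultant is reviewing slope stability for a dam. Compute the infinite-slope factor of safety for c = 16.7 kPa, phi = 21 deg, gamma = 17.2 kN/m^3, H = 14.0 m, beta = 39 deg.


Result: 0.616

Derivation:
Using Fs = c / (gamma*H*sin(beta)*cos(beta)) + tan(phi)/tan(beta)
Cohesion contribution = 16.7 / (17.2*14.0*sin(39)*cos(39))
Cohesion contribution = 0.141803
Friction contribution = tan(21)/tan(39) = 0.474033
Fs = 0.141803 + 0.474033
Fs = 0.616


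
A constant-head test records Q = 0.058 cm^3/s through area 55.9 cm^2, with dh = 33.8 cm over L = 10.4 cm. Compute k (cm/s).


Compute hydraulic gradient:
i = dh / L = 33.8 / 10.4 = 3.25
Then apply Darcy's law:
k = Q / (A * i)
k = 0.058 / (55.9 * 3.25)
k = 0.058 / 181.675
k = 0.000319 cm/s


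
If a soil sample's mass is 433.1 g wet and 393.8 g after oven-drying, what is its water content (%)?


Using w = (m_wet - m_dry) / m_dry * 100
m_wet - m_dry = 433.1 - 393.8 = 39.3 g
w = 39.3 / 393.8 * 100
w = 9.98 %


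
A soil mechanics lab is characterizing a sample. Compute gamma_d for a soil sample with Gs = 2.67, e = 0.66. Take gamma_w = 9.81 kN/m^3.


Using gamma_d = Gs * gamma_w / (1 + e)
gamma_d = 2.67 * 9.81 / (1 + 0.66)
gamma_d = 2.67 * 9.81 / 1.66
gamma_d = 15.779 kN/m^3


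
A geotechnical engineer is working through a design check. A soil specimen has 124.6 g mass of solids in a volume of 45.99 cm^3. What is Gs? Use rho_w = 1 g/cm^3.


Result: 2.709

Derivation:
Using Gs = m_s / (V_s * rho_w)
Since rho_w = 1 g/cm^3:
Gs = 124.6 / 45.99
Gs = 2.709


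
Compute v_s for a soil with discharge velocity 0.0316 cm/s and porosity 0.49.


Result: 0.06449 cm/s

Derivation:
Using v_s = v_d / n
v_s = 0.0316 / 0.49
v_s = 0.06449 cm/s


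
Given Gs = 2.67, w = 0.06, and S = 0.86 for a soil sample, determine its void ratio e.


Using the relation e = Gs * w / S
e = 2.67 * 0.06 / 0.86
e = 0.1863


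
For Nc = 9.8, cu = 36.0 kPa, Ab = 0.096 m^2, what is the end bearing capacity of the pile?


Result: 33.87 kN

Derivation:
Using Qb = Nc * cu * Ab
Qb = 9.8 * 36.0 * 0.096
Qb = 33.87 kN


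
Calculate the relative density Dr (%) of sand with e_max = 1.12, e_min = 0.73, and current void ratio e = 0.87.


Result: 64.1 %

Derivation:
Using Dr = (e_max - e) / (e_max - e_min) * 100
e_max - e = 1.12 - 0.87 = 0.25
e_max - e_min = 1.12 - 0.73 = 0.39
Dr = 0.25 / 0.39 * 100
Dr = 64.1 %


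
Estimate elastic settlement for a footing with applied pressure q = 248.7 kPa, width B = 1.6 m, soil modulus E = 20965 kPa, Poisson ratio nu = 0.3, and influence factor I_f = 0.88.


Using Se = q * B * (1 - nu^2) * I_f / E
1 - nu^2 = 1 - 0.3^2 = 0.91
Se = 248.7 * 1.6 * 0.91 * 0.88 / 20965
Se = 0.015199 m
Convert to mm: Se = 0.015199 * 1000 = 15.199 mm


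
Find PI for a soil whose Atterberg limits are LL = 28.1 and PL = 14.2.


Using PI = LL - PL
PI = 28.1 - 14.2
PI = 13.9


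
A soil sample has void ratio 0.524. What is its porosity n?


Using the relation n = e / (1 + e)
n = 0.524 / (1 + 0.524)
n = 0.524 / 1.524
n = 0.3438


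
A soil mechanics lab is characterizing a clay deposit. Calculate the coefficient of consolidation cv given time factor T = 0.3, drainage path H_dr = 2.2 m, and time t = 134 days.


Using cv = T * H_dr^2 / t
H_dr^2 = 2.2^2 = 4.84
cv = 0.3 * 4.84 / 134
cv = 0.01084 m^2/day


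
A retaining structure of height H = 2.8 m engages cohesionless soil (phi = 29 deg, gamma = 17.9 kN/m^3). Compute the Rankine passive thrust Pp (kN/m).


Result: 202.23 kN/m

Derivation:
Compute passive earth pressure coefficient:
Kp = tan^2(45 + phi/2) = tan^2(59.5) = 2.88206
Compute passive force:
Pp = 0.5 * Kp * gamma * H^2
Pp = 0.5 * 2.88206 * 17.9 * 2.8^2
Pp = 202.23 kN/m


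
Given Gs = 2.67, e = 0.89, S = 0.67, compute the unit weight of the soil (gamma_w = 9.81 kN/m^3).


Using gamma = gamma_w * (Gs + S*e) / (1 + e)
Numerator: Gs + S*e = 2.67 + 0.67*0.89 = 3.2663
Denominator: 1 + e = 1 + 0.89 = 1.89
gamma = 9.81 * 3.2663 / 1.89
gamma = 16.954 kN/m^3


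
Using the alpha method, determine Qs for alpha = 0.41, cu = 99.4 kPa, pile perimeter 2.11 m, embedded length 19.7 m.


Using Qs = alpha * cu * perimeter * L
Qs = 0.41 * 99.4 * 2.11 * 19.7
Qs = 1694.02 kN


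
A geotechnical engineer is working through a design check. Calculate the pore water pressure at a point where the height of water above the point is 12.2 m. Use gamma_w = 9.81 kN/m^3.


Result: 119.68 kPa

Derivation:
Using u = gamma_w * h_w
u = 9.81 * 12.2
u = 119.68 kPa


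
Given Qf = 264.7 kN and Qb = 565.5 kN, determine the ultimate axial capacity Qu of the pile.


Using Qu = Qf + Qb
Qu = 264.7 + 565.5
Qu = 830.2 kN


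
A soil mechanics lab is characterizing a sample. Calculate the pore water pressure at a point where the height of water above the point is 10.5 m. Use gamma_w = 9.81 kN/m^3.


Using u = gamma_w * h_w
u = 9.81 * 10.5
u = 103.01 kPa


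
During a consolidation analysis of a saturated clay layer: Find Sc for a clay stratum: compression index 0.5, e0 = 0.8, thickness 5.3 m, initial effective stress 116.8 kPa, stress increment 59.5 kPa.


Result: 0.2632 m

Derivation:
Using Sc = Cc * H / (1 + e0) * log10((sigma0 + delta_sigma) / sigma0)
Stress ratio = (116.8 + 59.5) / 116.8 = 1.50942
log10(1.50942) = 0.178809
Cc * H / (1 + e0) = 0.5 * 5.3 / (1 + 0.8) = 1.47222
Sc = 1.47222 * 0.178809
Sc = 0.2632 m


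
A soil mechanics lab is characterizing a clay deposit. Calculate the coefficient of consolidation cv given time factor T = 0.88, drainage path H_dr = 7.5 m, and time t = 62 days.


Using cv = T * H_dr^2 / t
H_dr^2 = 7.5^2 = 56.25
cv = 0.88 * 56.25 / 62
cv = 0.79839 m^2/day


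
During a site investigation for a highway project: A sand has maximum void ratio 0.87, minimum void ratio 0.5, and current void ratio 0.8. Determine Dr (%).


Using Dr = (e_max - e) / (e_max - e_min) * 100
e_max - e = 0.87 - 0.8 = 0.07
e_max - e_min = 0.87 - 0.5 = 0.37
Dr = 0.07 / 0.37 * 100
Dr = 18.92 %


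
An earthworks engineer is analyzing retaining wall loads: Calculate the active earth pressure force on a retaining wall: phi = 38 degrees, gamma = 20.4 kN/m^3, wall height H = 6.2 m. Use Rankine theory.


Compute active earth pressure coefficient:
Ka = tan^2(45 - phi/2) = tan^2(26.0) = 0.237883
Compute active force:
Pa = 0.5 * Ka * gamma * H^2
Pa = 0.5 * 0.237883 * 20.4 * 6.2^2
Pa = 93.27 kN/m


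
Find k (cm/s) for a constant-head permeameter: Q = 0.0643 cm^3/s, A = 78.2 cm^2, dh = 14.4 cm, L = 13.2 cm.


Compute hydraulic gradient:
i = dh / L = 14.4 / 13.2 = 1.09091
Then apply Darcy's law:
k = Q / (A * i)
k = 0.0643 / (78.2 * 1.09091)
k = 0.0643 / 85.3091
k = 0.000754 cm/s


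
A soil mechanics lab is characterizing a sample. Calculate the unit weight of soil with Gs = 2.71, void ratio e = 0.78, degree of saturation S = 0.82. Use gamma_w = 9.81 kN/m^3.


Using gamma = gamma_w * (Gs + S*e) / (1 + e)
Numerator: Gs + S*e = 2.71 + 0.82*0.78 = 3.3496
Denominator: 1 + e = 1 + 0.78 = 1.78
gamma = 9.81 * 3.3496 / 1.78
gamma = 18.46 kN/m^3


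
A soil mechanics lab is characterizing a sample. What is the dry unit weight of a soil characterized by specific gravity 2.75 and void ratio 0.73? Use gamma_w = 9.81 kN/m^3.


Using gamma_d = Gs * gamma_w / (1 + e)
gamma_d = 2.75 * 9.81 / (1 + 0.73)
gamma_d = 2.75 * 9.81 / 1.73
gamma_d = 15.594 kN/m^3


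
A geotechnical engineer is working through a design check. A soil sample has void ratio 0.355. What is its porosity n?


Result: 0.262

Derivation:
Using the relation n = e / (1 + e)
n = 0.355 / (1 + 0.355)
n = 0.355 / 1.355
n = 0.262


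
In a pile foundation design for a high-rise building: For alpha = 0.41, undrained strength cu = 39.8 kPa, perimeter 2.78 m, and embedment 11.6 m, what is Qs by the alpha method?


Result: 526.22 kN

Derivation:
Using Qs = alpha * cu * perimeter * L
Qs = 0.41 * 39.8 * 2.78 * 11.6
Qs = 526.22 kN


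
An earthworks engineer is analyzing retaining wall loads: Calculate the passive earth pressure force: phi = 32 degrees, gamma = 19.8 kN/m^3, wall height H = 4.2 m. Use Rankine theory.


Result: 568.37 kN/m

Derivation:
Compute passive earth pressure coefficient:
Kp = tan^2(45 + phi/2) = tan^2(61.0) = 3.254588
Compute passive force:
Pp = 0.5 * Kp * gamma * H^2
Pp = 0.5 * 3.254588 * 19.8 * 4.2^2
Pp = 568.37 kN/m


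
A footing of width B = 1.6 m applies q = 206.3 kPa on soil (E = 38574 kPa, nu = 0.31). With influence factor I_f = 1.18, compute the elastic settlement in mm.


Result: 9.127 mm

Derivation:
Using Se = q * B * (1 - nu^2) * I_f / E
1 - nu^2 = 1 - 0.31^2 = 0.9039
Se = 206.3 * 1.6 * 0.9039 * 1.18 / 38574
Se = 0.009127 m
Convert to mm: Se = 0.009127 * 1000 = 9.127 mm


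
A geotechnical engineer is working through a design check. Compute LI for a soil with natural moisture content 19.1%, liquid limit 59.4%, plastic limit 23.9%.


First compute the plasticity index:
PI = LL - PL = 59.4 - 23.9 = 35.5
Then compute the liquidity index:
LI = (w - PL) / PI
LI = (19.1 - 23.9) / 35.5
LI = -0.135


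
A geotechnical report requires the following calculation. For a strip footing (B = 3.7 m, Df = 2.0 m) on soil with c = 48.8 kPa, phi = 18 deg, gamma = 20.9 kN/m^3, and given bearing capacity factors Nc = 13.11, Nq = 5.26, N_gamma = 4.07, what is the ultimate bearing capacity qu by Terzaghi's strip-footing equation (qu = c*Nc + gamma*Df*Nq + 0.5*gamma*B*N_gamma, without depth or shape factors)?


Compute qu = c*Nc + gamma*Df*Nq + 0.5*gamma*B*N_gamma
Term 1: 48.8 * 13.11 = 639.768
Term 2: 20.9 * 2.0 * 5.26 = 219.868
Term 3: 0.5 * 20.9 * 3.7 * 4.07 = 157.36655
qu = 639.768 + 219.868 + 157.36655
qu = 1017.0 kPa


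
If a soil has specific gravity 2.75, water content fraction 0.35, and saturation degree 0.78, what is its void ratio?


Result: 1.234

Derivation:
Using the relation e = Gs * w / S
e = 2.75 * 0.35 / 0.78
e = 1.234


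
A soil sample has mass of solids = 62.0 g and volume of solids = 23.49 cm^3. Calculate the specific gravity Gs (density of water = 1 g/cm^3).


Using Gs = m_s / (V_s * rho_w)
Since rho_w = 1 g/cm^3:
Gs = 62.0 / 23.49
Gs = 2.639


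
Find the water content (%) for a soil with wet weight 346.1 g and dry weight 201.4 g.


Result: 71.85 %

Derivation:
Using w = (m_wet - m_dry) / m_dry * 100
m_wet - m_dry = 346.1 - 201.4 = 144.7 g
w = 144.7 / 201.4 * 100
w = 71.85 %


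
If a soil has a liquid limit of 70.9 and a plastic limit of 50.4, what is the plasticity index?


Using PI = LL - PL
PI = 70.9 - 50.4
PI = 20.5


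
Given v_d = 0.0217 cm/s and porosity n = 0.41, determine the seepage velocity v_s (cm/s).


Using v_s = v_d / n
v_s = 0.0217 / 0.41
v_s = 0.05293 cm/s


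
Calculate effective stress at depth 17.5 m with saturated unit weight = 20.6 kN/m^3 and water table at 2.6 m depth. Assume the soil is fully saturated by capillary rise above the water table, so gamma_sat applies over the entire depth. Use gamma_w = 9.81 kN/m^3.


Total stress = gamma_sat * depth
sigma = 20.6 * 17.5 = 360.5 kPa
Pore water pressure u = gamma_w * (depth - d_wt)
u = 9.81 * (17.5 - 2.6) = 146.169 kPa
Effective stress = sigma - u
sigma' = 360.5 - 146.169 = 214.33 kPa


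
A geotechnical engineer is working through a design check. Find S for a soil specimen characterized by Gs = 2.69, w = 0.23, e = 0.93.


Using S = Gs * w / e
S = 2.69 * 0.23 / 0.93
S = 0.6653


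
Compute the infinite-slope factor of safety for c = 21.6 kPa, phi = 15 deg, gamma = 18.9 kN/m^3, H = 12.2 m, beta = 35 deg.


Using Fs = c / (gamma*H*sin(beta)*cos(beta)) + tan(phi)/tan(beta)
Cohesion contribution = 21.6 / (18.9*12.2*sin(35)*cos(35))
Cohesion contribution = 0.199378
Friction contribution = tan(15)/tan(35) = 0.382671
Fs = 0.199378 + 0.382671
Fs = 0.582


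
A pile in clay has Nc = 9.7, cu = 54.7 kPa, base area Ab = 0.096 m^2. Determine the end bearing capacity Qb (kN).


Using Qb = Nc * cu * Ab
Qb = 9.7 * 54.7 * 0.096
Qb = 50.94 kN


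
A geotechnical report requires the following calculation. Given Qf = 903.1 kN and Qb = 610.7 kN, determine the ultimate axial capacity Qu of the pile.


Using Qu = Qf + Qb
Qu = 903.1 + 610.7
Qu = 1513.8 kN


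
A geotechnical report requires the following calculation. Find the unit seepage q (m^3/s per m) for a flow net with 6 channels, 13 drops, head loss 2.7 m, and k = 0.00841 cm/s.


Result: 0.0001048 m^3/s per m

Derivation:
Convert k to m/s for unit consistency with H:
k = 0.00841 cm/s = 0.00841 / 100 m/s = 8.41e-05 m/s
Using q = k * H * Nf / Nd
Nf / Nd = 6 / 13 = 0.4615
q = 8.41e-05 * 2.7 * 0.4615
q = 0.0001048 m^3/s per m


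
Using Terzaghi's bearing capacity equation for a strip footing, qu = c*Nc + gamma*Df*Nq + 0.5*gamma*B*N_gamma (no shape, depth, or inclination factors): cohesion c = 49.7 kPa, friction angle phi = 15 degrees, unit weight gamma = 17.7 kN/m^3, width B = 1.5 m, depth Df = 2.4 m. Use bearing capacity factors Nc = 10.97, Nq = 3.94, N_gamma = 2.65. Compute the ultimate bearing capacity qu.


Compute qu = c*Nc + gamma*Df*Nq + 0.5*gamma*B*N_gamma
Term 1: 49.7 * 10.97 = 545.209
Term 2: 17.7 * 2.4 * 3.94 = 167.3712
Term 3: 0.5 * 17.7 * 1.5 * 2.65 = 35.17875
qu = 545.209 + 167.3712 + 35.17875
qu = 747.76 kPa


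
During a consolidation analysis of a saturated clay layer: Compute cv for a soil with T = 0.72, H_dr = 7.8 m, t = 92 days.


Result: 0.47614 m^2/day

Derivation:
Using cv = T * H_dr^2 / t
H_dr^2 = 7.8^2 = 60.84
cv = 0.72 * 60.84 / 92
cv = 0.47614 m^2/day


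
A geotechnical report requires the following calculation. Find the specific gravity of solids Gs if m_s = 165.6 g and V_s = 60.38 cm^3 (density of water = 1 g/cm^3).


Result: 2.743

Derivation:
Using Gs = m_s / (V_s * rho_w)
Since rho_w = 1 g/cm^3:
Gs = 165.6 / 60.38
Gs = 2.743


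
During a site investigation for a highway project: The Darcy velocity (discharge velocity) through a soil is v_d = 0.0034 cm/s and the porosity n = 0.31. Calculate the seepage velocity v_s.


Result: 0.01097 cm/s

Derivation:
Using v_s = v_d / n
v_s = 0.0034 / 0.31
v_s = 0.01097 cm/s


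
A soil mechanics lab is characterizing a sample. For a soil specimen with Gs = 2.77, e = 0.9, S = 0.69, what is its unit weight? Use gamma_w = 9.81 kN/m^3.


Using gamma = gamma_w * (Gs + S*e) / (1 + e)
Numerator: Gs + S*e = 2.77 + 0.69*0.9 = 3.391
Denominator: 1 + e = 1 + 0.9 = 1.9
gamma = 9.81 * 3.391 / 1.9
gamma = 17.508 kN/m^3


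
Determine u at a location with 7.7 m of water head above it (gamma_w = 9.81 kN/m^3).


Result: 75.54 kPa

Derivation:
Using u = gamma_w * h_w
u = 9.81 * 7.7
u = 75.54 kPa


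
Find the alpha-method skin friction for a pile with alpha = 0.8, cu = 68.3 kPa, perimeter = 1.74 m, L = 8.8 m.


Result: 836.65 kN

Derivation:
Using Qs = alpha * cu * perimeter * L
Qs = 0.8 * 68.3 * 1.74 * 8.8
Qs = 836.65 kN


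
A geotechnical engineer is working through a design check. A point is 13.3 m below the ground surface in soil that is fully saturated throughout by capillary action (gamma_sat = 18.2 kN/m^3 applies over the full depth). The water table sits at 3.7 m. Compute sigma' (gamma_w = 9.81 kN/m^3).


Total stress = gamma_sat * depth
sigma = 18.2 * 13.3 = 242.06 kPa
Pore water pressure u = gamma_w * (depth - d_wt)
u = 9.81 * (13.3 - 3.7) = 94.176 kPa
Effective stress = sigma - u
sigma' = 242.06 - 94.176 = 147.88 kPa


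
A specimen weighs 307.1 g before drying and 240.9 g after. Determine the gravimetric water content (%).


Using w = (m_wet - m_dry) / m_dry * 100
m_wet - m_dry = 307.1 - 240.9 = 66.2 g
w = 66.2 / 240.9 * 100
w = 27.48 %


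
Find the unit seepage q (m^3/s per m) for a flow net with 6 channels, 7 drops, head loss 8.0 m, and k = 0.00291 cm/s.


Result: 0.0001995 m^3/s per m

Derivation:
Convert k to m/s for unit consistency with H:
k = 0.00291 cm/s = 0.00291 / 100 m/s = 2.91e-05 m/s
Using q = k * H * Nf / Nd
Nf / Nd = 6 / 7 = 0.8571
q = 2.91e-05 * 8.0 * 0.8571
q = 0.0001995 m^3/s per m


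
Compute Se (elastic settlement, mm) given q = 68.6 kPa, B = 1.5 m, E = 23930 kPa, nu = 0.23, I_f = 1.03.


Using Se = q * B * (1 - nu^2) * I_f / E
1 - nu^2 = 1 - 0.23^2 = 0.9471
Se = 68.6 * 1.5 * 0.9471 * 1.03 / 23930
Se = 0.004195 m
Convert to mm: Se = 0.004195 * 1000 = 4.195 mm


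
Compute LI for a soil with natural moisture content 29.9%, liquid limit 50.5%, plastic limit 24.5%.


First compute the plasticity index:
PI = LL - PL = 50.5 - 24.5 = 26.0
Then compute the liquidity index:
LI = (w - PL) / PI
LI = (29.9 - 24.5) / 26.0
LI = 0.208


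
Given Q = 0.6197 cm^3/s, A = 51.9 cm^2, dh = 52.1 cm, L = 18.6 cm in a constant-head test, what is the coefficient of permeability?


Compute hydraulic gradient:
i = dh / L = 52.1 / 18.6 = 2.80108
Then apply Darcy's law:
k = Q / (A * i)
k = 0.6197 / (51.9 * 2.80108)
k = 0.6197 / 145.376
k = 0.004263 cm/s


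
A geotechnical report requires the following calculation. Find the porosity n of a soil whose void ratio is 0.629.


Using the relation n = e / (1 + e)
n = 0.629 / (1 + 0.629)
n = 0.629 / 1.629
n = 0.3861


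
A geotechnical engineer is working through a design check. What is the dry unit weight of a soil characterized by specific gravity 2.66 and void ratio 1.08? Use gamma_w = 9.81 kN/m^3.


Result: 12.545 kN/m^3

Derivation:
Using gamma_d = Gs * gamma_w / (1 + e)
gamma_d = 2.66 * 9.81 / (1 + 1.08)
gamma_d = 2.66 * 9.81 / 2.08
gamma_d = 12.545 kN/m^3


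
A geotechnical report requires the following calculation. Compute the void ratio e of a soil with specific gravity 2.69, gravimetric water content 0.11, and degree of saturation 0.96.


Using the relation e = Gs * w / S
e = 2.69 * 0.11 / 0.96
e = 0.3082


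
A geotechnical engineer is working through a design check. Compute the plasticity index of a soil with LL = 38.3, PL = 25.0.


Using PI = LL - PL
PI = 38.3 - 25.0
PI = 13.3


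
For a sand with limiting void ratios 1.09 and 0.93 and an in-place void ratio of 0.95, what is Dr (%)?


Using Dr = (e_max - e) / (e_max - e_min) * 100
e_max - e = 1.09 - 0.95 = 0.14
e_max - e_min = 1.09 - 0.93 = 0.16
Dr = 0.14 / 0.16 * 100
Dr = 87.5 %


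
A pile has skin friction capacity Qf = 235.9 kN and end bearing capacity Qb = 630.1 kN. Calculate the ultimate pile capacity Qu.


Using Qu = Qf + Qb
Qu = 235.9 + 630.1
Qu = 866.0 kN


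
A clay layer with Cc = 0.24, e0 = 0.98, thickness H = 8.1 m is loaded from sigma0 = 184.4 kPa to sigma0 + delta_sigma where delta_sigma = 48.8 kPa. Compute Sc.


Result: 0.1001 m

Derivation:
Using Sc = Cc * H / (1 + e0) * log10((sigma0 + delta_sigma) / sigma0)
Stress ratio = (184.4 + 48.8) / 184.4 = 1.26464
log10(1.26464) = 0.101968
Cc * H / (1 + e0) = 0.24 * 8.1 / (1 + 0.98) = 0.981818
Sc = 0.981818 * 0.101968
Sc = 0.1001 m


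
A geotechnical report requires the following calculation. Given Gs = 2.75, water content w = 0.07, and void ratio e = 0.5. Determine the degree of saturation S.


Using S = Gs * w / e
S = 2.75 * 0.07 / 0.5
S = 0.385


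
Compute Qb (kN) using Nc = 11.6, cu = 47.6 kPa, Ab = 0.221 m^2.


Using Qb = Nc * cu * Ab
Qb = 11.6 * 47.6 * 0.221
Qb = 122.03 kN


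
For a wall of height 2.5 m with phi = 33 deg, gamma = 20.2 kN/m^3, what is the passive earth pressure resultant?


Compute passive earth pressure coefficient:
Kp = tan^2(45 + phi/2) = tan^2(61.5) = 3.39212
Compute passive force:
Pp = 0.5 * Kp * gamma * H^2
Pp = 0.5 * 3.39212 * 20.2 * 2.5^2
Pp = 214.13 kN/m


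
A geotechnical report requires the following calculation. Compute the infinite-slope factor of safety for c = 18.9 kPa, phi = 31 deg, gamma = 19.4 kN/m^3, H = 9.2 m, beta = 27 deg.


Using Fs = c / (gamma*H*sin(beta)*cos(beta)) + tan(phi)/tan(beta)
Cohesion contribution = 18.9 / (19.4*9.2*sin(27)*cos(27))
Cohesion contribution = 0.261785
Friction contribution = tan(31)/tan(27) = 1.17926
Fs = 0.261785 + 1.17926
Fs = 1.441


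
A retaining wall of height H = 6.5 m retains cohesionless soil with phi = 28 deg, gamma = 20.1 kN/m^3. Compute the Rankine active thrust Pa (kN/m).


Compute active earth pressure coefficient:
Ka = tan^2(45 - phi/2) = tan^2(31.0) = 0.361033
Compute active force:
Pa = 0.5 * Ka * gamma * H^2
Pa = 0.5 * 0.361033 * 20.1 * 6.5^2
Pa = 153.3 kN/m


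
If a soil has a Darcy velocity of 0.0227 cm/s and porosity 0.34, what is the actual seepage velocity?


Using v_s = v_d / n
v_s = 0.0227 / 0.34
v_s = 0.06676 cm/s


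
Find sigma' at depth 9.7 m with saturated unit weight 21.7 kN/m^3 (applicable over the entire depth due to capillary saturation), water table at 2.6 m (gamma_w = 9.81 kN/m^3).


Total stress = gamma_sat * depth
sigma = 21.7 * 9.7 = 210.49 kPa
Pore water pressure u = gamma_w * (depth - d_wt)
u = 9.81 * (9.7 - 2.6) = 69.651 kPa
Effective stress = sigma - u
sigma' = 210.49 - 69.651 = 140.84 kPa


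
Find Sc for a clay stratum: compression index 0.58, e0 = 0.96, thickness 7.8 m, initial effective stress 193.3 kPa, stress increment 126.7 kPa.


Using Sc = Cc * H / (1 + e0) * log10((sigma0 + delta_sigma) / sigma0)
Stress ratio = (193.3 + 126.7) / 193.3 = 1.65546
log10(1.65546) = 0.218918
Cc * H / (1 + e0) = 0.58 * 7.8 / (1 + 0.96) = 2.30816
Sc = 2.30816 * 0.218918
Sc = 0.5053 m


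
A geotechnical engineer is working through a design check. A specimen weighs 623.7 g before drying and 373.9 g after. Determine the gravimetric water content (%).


Result: 66.81 %

Derivation:
Using w = (m_wet - m_dry) / m_dry * 100
m_wet - m_dry = 623.7 - 373.9 = 249.8 g
w = 249.8 / 373.9 * 100
w = 66.81 %


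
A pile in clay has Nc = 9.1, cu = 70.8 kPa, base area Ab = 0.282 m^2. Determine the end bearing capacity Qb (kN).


Result: 181.69 kN

Derivation:
Using Qb = Nc * cu * Ab
Qb = 9.1 * 70.8 * 0.282
Qb = 181.69 kN


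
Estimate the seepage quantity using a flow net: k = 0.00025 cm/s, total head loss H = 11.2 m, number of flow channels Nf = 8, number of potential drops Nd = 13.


Result: 1.723e-05 m^3/s per m

Derivation:
Convert k to m/s for unit consistency with H:
k = 0.00025 cm/s = 0.00025 / 100 m/s = 2.5e-06 m/s
Using q = k * H * Nf / Nd
Nf / Nd = 8 / 13 = 0.6154
q = 2.5e-06 * 11.2 * 0.6154
q = 1.723e-05 m^3/s per m


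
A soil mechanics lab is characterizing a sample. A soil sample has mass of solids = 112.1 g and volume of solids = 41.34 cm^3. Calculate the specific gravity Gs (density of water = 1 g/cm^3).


Result: 2.712

Derivation:
Using Gs = m_s / (V_s * rho_w)
Since rho_w = 1 g/cm^3:
Gs = 112.1 / 41.34
Gs = 2.712


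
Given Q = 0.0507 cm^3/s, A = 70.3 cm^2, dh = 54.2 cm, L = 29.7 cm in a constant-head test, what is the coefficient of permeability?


Compute hydraulic gradient:
i = dh / L = 54.2 / 29.7 = 1.82492
Then apply Darcy's law:
k = Q / (A * i)
k = 0.0507 / (70.3 * 1.82492)
k = 0.0507 / 128.292
k = 0.000395 cm/s


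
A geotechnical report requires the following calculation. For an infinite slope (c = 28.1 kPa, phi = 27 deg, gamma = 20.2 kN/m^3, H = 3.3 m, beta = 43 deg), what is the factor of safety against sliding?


Using Fs = c / (gamma*H*sin(beta)*cos(beta)) + tan(phi)/tan(beta)
Cohesion contribution = 28.1 / (20.2*3.3*sin(43)*cos(43))
Cohesion contribution = 0.845143
Friction contribution = tan(27)/tan(43) = 0.546399
Fs = 0.845143 + 0.546399
Fs = 1.392


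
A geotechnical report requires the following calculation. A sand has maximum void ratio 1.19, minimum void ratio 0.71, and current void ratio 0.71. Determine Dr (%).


Result: 100.0 %

Derivation:
Using Dr = (e_max - e) / (e_max - e_min) * 100
e_max - e = 1.19 - 0.71 = 0.48
e_max - e_min = 1.19 - 0.71 = 0.48
Dr = 0.48 / 0.48 * 100
Dr = 100.0 %
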